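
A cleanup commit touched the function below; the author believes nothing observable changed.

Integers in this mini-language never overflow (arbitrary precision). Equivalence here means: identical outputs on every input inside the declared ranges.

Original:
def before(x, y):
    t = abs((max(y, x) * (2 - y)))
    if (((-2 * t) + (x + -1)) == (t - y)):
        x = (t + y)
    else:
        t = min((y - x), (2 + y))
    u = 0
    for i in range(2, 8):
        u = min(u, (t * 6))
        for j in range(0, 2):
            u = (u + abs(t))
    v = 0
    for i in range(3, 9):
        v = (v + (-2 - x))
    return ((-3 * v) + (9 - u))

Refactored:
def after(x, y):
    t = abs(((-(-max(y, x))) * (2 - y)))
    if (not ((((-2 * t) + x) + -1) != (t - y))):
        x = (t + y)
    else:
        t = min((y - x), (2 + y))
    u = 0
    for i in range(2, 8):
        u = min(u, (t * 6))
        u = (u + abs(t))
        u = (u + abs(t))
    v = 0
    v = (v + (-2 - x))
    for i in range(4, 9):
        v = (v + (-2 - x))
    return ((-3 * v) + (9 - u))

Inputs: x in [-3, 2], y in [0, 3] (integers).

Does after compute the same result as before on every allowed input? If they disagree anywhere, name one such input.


This is a faithful refactor — arithmetic usage differs; also local variable names differ; also boolean connective usage differs; also constant usage differs; also statement counts differ; also min/max/abs usage differs; also loop structure differs; also comparison usage differs, but the computed results match everywhere.
One worked example (x=2, y=0) — before: t becomes 4; next (((-2 * t) + (x + -1)) == (t - y)) evaluates to false; next t becomes -2; next u becomes 0; next at i=2:; next u becomes -12; next at j=0:; next u becomes -10; next at j=1:; next u becomes -8; next at i=3:; next u becomes -12; next at j=0:; next u becomes -10; next at j=1:; next u becomes -8; next at i=4:; next u becomes -12; next at j=0:; next u becomes -10; next at j=1:; next u becomes -8; next at i=5:; next u becomes -12; next at j=0:; next u becomes -10; next at j=1:; next u becomes -8; next at i=6:; next u becomes -12; next at j=0:; next u becomes -10; next at j=1:; next u becomes -8; next at i=7:; next u becomes -12; next at j=0:; next u becomes -10; next at j=1:; next u becomes -8; next v becomes 0; next at i=3:; next v becomes -4; next at i=4:; next v becomes -8; next at i=5:; next v becomes -12; next at i=6:; next v becomes -16; next at i=7:; next v becomes -20; next at i=8:; next v becomes -24; next final value 89; after: t becomes 4; next (not ((((-2 * t) + x) + -1) != (t - y))) evaluates to false; next t becomes -2; next u becomes 0; next at i=2:; next u becomes -12; next u becomes -10; next u becomes -8; next at i=3:; next u becomes -12; next u becomes -10; next u becomes -8; next at i=4:; next u becomes -12; next u becomes -10; next u becomes -8; next at i=5:; next u becomes -12; next u becomes -10; next u becomes -8; next at i=6:; next u becomes -12; next u becomes -10; next u becomes -8; next at i=7:; next u becomes -12; next u becomes -10; next u becomes -8; next v becomes 0; next v becomes -4; next at i=4:; next v becomes -8; next at i=5:; next v becomes -12; next at i=6:; next v becomes -16; next at i=7:; next v becomes -20; next at i=8:; next v becomes -24; next final value 89; agreement on 89.
An exhaustive pass over the 24 declared inputs shows identical outputs.
verdict: equivalent


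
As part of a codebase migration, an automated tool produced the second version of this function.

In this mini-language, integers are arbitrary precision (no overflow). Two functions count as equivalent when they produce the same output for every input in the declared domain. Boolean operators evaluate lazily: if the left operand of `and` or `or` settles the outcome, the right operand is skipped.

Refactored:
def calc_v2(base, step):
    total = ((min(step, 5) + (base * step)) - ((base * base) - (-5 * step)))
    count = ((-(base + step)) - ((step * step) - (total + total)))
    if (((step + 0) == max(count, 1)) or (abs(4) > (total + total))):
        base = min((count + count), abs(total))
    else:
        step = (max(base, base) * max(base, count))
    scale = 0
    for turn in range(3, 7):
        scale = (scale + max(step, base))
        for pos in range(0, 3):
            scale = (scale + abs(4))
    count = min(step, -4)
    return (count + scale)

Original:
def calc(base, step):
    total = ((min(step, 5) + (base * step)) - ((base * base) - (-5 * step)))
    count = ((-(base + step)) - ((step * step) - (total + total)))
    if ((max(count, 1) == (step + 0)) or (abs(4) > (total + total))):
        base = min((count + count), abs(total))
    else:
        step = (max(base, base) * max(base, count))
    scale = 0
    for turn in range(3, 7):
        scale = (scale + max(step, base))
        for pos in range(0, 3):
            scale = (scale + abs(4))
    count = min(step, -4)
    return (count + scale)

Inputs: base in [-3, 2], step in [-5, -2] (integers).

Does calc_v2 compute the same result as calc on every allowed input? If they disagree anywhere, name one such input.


Differences: same computation, different form — yet all 24 inputs agree.
verdict: equivalent


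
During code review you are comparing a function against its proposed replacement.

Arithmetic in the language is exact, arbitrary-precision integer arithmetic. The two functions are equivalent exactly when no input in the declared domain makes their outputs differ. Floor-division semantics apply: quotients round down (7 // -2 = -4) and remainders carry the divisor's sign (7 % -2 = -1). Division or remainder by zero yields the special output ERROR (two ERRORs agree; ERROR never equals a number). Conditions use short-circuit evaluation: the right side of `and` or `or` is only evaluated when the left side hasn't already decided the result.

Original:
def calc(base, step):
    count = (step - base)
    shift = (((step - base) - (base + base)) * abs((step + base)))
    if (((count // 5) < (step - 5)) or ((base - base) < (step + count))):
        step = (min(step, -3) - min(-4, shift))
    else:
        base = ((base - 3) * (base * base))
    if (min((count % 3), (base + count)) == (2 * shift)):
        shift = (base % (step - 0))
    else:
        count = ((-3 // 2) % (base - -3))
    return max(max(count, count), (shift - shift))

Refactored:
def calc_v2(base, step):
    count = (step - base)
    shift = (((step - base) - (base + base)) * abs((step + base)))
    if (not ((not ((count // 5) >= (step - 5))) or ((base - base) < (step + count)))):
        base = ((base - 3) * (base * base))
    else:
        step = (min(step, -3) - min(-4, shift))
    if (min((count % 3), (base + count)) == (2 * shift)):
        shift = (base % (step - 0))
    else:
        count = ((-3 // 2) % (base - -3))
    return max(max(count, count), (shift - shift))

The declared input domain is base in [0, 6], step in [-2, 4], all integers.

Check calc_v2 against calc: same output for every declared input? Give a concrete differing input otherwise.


Changes here: boolean connective usage differs; and comparison usage differs; the full 49-point sweep finds no disagreement.
verdict: equivalent


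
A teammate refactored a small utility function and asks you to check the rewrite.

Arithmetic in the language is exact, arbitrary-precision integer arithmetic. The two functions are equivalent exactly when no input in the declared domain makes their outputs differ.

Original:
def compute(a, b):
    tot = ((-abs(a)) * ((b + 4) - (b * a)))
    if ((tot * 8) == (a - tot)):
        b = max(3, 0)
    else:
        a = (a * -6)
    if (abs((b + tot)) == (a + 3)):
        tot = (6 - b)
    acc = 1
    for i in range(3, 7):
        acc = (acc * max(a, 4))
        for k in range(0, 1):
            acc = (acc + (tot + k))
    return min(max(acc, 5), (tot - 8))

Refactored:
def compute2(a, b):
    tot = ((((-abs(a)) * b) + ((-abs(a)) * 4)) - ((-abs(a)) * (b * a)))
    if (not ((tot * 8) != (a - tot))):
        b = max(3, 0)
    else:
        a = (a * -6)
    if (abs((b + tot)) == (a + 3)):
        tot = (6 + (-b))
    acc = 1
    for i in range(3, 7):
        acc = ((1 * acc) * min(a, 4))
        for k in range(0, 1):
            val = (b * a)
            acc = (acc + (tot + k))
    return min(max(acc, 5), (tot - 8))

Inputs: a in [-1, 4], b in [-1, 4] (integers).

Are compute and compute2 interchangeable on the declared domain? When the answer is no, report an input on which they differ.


Not equivalent: a=4, b=4 separates them (24 vs 5).
compute: tot=32, then ((tot * 8) == (a - tot)) is false, then a=-24, then (abs((b + tot)) == (a + 3)) is false, then acc=1, then (i=3), then acc=4, then (k=0), then acc=36, then (i=4), then acc=144, then (k=0), then acc=176, then (i=5), then acc=704, then (k=0), then acc=736, then (i=6), then acc=2944, then (k=0), then acc=2976, then returns 24
compute2: tot=32, then (not ((tot * 8) != (a - tot))) is false, then a=-24, then (abs((b + tot)) == (a + 3)) is false, then acc=1, then (i=3), then acc=-24, then (k=0), then val=-96, then acc=8, then (i=4), then acc=-192, then (k=0), then val=-96, then acc=-160, then (i=5), then acc=3840, then (k=0), then val=-96, then acc=3872, then (i=6), then acc=-92928, then (k=0), then val=-96, then acc=-92896, then returns 5
verdict: not equivalent; witness: a=4, b=4


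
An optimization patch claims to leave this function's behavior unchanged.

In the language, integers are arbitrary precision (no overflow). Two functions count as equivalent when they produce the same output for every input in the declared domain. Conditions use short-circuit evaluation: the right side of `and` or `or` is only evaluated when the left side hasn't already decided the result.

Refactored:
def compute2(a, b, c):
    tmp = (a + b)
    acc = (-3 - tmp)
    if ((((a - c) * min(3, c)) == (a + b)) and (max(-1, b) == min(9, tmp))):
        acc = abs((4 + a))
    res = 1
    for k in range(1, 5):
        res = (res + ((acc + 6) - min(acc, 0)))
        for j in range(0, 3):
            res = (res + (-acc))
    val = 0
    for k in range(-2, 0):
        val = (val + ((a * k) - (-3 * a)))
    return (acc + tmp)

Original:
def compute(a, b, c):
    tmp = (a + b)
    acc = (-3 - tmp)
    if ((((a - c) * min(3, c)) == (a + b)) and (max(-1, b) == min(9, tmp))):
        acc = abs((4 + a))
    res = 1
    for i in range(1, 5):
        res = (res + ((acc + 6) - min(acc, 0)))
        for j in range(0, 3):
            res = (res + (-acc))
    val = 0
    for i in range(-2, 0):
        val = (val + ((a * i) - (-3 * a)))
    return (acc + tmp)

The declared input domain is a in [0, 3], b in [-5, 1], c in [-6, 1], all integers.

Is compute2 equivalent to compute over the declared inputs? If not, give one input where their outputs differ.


Differences: local variable names differ — yet all 224 inputs agree.
verdict: equivalent


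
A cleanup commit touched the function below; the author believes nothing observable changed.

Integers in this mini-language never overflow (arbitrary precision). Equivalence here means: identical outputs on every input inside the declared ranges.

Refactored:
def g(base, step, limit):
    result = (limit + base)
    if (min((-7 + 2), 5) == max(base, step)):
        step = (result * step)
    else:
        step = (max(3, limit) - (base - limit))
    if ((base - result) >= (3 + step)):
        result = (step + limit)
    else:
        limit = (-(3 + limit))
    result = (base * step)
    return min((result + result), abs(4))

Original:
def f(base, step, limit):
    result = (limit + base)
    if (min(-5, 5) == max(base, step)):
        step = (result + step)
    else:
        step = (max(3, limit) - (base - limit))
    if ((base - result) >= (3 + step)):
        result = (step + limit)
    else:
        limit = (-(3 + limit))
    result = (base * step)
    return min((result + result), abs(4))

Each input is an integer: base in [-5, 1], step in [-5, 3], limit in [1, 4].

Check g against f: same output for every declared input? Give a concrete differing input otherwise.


Try base=-5, step=-5, limit=1.
f: result becomes -4; next (min(-5, 5) == max(base, step)) evaluates to true; next step becomes -9; next ((base - result) >= (3 + step)) evaluates to true; next result becomes -8; next result becomes 45; next final value 4
g: result becomes -4; next (min((-7 + 2), 5) == max(base, step)) evaluates to true; next step becomes 20; next ((base - result) >= (3 + step)) evaluates to false; next limit becomes -4; next result becomes -100; next final value -200
4 != -200, so the rewrite changes behavior.
verdict: not equivalent; witness: base=-5, step=-5, limit=1


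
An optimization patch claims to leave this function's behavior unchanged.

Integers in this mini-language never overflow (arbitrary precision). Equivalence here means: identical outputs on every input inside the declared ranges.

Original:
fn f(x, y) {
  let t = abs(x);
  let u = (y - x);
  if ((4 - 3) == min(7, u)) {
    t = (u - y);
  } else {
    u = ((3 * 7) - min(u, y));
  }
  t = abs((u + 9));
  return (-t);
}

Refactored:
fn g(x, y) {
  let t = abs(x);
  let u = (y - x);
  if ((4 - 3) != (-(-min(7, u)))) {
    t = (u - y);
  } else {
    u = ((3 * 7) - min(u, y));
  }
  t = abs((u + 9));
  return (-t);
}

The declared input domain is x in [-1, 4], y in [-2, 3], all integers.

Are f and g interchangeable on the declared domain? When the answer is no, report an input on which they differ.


x=-1, y=-2 yields -32 from f but -8 from g.
verdict: not equivalent; witness: x=-1, y=-2


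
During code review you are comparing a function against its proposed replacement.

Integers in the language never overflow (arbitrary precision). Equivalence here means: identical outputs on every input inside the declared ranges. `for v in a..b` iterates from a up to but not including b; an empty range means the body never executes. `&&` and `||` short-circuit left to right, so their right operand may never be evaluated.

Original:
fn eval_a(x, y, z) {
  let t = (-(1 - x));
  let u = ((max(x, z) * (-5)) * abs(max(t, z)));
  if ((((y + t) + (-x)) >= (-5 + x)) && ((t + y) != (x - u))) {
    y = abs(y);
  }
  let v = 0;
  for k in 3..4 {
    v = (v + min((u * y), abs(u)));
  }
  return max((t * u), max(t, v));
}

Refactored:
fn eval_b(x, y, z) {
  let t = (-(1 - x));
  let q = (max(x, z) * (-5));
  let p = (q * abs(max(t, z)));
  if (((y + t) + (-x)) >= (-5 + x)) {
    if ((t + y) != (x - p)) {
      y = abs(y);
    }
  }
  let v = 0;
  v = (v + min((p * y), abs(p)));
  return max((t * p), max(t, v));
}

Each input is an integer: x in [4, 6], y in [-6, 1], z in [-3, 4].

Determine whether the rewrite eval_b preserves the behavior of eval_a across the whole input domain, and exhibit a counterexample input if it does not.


The two versions differ — the changes include local variable names differ, plus loop structure differs, plus branching structure differs, plus statement counts differ, plus boolean connective usage differs.
As a probe, take x=4, y=0, z=3: eval_a runs t=3, then u=-60, then ((((y + t) + (-x)) >= (-5 + x)) && ((t + y) != (x - u))) is true, then y=0, then v=0, then (k=3), then v=0, then returns 3; eval_b runs t=3, then q=-20, then p=-60, then (((y + t) + (-x)) >= (-5 + x)) is true, then ((t + y) != (x - p)) is true, then y=0, then v=0, then v=0, then returns 3; both end at 3.
Every one of the 192 inputs gives matching results.
verdict: equivalent


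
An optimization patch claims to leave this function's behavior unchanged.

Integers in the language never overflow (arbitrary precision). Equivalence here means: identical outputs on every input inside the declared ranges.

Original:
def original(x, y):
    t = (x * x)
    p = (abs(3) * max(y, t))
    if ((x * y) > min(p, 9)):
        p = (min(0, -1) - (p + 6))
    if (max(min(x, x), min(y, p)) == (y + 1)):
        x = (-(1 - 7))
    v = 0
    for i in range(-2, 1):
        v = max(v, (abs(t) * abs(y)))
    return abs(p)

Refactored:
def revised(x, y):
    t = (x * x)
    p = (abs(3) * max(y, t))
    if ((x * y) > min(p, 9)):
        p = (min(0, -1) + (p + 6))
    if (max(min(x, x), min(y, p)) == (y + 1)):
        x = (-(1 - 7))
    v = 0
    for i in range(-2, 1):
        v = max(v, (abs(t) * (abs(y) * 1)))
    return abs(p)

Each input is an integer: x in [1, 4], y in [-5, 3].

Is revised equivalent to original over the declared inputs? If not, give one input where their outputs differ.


The rewrite breaks on x=4, y=3, where the results are 55 and 53.
original: t=16, then p=48, then ((x * y) > min(p, 9)) is true, then p=-55, then (max(min(x, x), min(y, p)) == (y + 1)) is true, then x=6, then v=0, then (i=-2), then v=48, then (i=-1), then v=48, then (i=0), then v=48, then returns 55
revised: t=16, then p=48, then ((x * y) > min(p, 9)) is true, then p=53, then (max(min(x, x), min(y, p)) == (y + 1)) is true, then x=6, then v=0, then (i=-2), then v=48, then (i=-1), then v=48, then (i=0), then v=48, then returns 53
verdict: not equivalent; witness: x=4, y=3


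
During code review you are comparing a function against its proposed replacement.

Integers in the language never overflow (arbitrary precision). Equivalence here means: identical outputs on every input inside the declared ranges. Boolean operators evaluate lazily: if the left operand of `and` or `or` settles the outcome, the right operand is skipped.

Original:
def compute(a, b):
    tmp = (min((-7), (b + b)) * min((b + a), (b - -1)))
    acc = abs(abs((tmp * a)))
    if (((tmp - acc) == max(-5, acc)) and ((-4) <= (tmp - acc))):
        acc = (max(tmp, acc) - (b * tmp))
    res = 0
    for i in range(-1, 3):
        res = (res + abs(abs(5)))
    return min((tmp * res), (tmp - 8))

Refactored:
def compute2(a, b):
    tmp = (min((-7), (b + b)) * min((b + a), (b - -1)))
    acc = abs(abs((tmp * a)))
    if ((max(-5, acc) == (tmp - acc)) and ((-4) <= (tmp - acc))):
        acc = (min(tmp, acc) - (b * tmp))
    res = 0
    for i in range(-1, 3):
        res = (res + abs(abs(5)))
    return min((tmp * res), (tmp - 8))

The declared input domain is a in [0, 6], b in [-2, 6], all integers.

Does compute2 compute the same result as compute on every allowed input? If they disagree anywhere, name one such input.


Equivalent. The suspicious edit (`max(tmp, acc)` became `min(tmp, acc)`) never changes the result for any input inside the declared domain.
An exhaustive pass over the 63 declared inputs shows identical outputs.
As a probe, take a=3, b=3: compute runs tmp becomes -28; next acc becomes 84; next (((tmp - acc) == max(-5, acc)) and ((-4) <= (tmp - acc))) evaluates to false; next res becomes 0; next at i=-1:; next res becomes 5; next at i=0:; next res becomes 10; next at i=1:; next res becomes 15; next at i=2:; next res becomes 20; next final value -560; compute2 runs tmp becomes -28; next acc becomes 84; next ((max(-5, acc) == (tmp - acc)) and ((-4) <= (tmp - acc))) evaluates to false; next res becomes 0; next at i=-1:; next res becomes 5; next at i=0:; next res becomes 10; next at i=1:; next res becomes 15; next at i=2:; next res becomes 20; next final value -560; both end at -560.
verdict: equivalent


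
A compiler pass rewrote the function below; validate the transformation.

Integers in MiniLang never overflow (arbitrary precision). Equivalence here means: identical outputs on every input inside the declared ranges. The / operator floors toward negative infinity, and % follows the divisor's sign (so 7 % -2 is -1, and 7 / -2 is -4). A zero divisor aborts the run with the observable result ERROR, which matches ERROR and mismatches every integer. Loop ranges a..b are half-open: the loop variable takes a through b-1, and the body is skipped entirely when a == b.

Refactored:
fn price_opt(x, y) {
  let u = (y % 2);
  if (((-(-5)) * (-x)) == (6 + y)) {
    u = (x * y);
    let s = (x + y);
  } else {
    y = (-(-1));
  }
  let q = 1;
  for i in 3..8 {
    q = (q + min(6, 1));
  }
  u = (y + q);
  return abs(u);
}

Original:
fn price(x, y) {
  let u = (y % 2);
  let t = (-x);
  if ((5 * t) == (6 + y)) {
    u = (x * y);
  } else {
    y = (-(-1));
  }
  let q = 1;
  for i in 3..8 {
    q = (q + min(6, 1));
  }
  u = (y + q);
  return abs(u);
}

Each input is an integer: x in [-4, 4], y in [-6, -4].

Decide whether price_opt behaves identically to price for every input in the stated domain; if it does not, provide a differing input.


Changes here: arithmetic usage differs; also local variable names differ; the full 27-point sweep finds no disagreement.
verdict: equivalent


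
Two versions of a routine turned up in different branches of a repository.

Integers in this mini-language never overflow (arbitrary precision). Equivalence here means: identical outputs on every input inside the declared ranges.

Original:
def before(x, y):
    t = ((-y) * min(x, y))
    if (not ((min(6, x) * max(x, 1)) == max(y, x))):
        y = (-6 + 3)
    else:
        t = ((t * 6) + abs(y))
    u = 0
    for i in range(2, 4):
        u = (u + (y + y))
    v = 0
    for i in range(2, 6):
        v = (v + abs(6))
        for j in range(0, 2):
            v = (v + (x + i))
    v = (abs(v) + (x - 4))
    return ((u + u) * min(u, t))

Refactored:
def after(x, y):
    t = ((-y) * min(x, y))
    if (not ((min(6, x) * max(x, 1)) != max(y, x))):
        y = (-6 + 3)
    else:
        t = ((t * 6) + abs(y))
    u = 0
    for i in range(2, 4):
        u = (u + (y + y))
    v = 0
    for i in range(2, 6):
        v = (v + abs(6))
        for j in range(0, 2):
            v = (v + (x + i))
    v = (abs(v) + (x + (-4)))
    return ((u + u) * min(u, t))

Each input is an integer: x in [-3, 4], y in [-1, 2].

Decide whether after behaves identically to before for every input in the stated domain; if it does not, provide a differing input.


These are not equivalent — on x=-3, y=-1 the outputs split (288 vs 136).
before: t=-3, then (not ((min(6, x) * max(x, 1)) == max(y, x))) is true, then y=-3, then u=0, then (i=2), then u=-6, then (i=3), then u=-12, then v=0, then (i=2), then v=6, then (j=0), then v=5, then (j=1), then v=4, then (i=3), then v=10, then (j=0), then v=10, then (j=1), then v=10, then (i=4), then v=16, then (j=0), then v=17, then (j=1), then v=18, then (i=5), then v=24, then (j=0), then v=26, then (j=1), then v=28, then v=21, then returns 288
after: t=-3, then (not ((min(6, x) * max(x, 1)) != max(y, x))) is false, then t=-17, then u=0, then (i=2), then u=-2, then (i=3), then u=-4, then v=0, then (i=2), then v=6, then (j=0), then v=5, then (j=1), then v=4, then (i=3), then v=10, then (j=0), then v=10, then (j=1), then v=10, then (i=4), then v=16, then (j=0), then v=17, then (j=1), then v=18, then (i=5), then v=24, then (j=0), then v=26, then (j=1), then v=28, then v=21, then returns 136
verdict: not equivalent; witness: x=-3, y=-1


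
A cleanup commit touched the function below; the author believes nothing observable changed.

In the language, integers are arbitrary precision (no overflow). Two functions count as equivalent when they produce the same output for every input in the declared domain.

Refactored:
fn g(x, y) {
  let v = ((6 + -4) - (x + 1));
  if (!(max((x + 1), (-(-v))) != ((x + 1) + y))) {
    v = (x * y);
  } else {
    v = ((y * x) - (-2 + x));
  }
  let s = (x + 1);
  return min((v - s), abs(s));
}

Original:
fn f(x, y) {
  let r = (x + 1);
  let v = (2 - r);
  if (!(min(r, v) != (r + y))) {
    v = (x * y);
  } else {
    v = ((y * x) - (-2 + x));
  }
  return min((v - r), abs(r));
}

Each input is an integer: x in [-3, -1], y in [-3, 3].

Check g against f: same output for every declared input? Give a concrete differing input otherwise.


The rewrite breaks on x=-1, y=2, where the results are 0 and -2.
f: r=0, then v=2, then (!(min(r, v) != (r + y))) is false, then v=1, then returns 0
g: v=2, then (!(max((x + 1), (-(-v))) != ((x + 1) + y))) is true, then v=-2, then s=0, then returns -2
verdict: not equivalent; witness: x=-1, y=2


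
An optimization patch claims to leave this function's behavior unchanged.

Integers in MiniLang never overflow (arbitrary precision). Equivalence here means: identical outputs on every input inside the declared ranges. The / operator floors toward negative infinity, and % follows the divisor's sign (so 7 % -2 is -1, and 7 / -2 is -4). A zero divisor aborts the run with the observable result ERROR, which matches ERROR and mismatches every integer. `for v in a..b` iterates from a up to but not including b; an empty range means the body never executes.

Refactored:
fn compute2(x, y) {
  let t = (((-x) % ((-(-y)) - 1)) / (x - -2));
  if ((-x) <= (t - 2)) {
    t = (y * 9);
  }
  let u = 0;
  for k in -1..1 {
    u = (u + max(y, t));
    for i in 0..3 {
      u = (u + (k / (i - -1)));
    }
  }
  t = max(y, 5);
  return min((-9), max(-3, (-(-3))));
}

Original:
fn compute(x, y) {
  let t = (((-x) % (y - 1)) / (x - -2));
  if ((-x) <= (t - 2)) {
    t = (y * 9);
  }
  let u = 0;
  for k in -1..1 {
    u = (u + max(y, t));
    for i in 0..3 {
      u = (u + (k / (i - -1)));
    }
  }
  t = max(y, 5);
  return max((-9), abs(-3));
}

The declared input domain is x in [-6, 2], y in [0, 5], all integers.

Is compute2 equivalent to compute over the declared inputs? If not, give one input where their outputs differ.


On input x=-6, y=0, compute returns 3 while compute2 returns -9.
verdict: not equivalent; witness: x=-6, y=0


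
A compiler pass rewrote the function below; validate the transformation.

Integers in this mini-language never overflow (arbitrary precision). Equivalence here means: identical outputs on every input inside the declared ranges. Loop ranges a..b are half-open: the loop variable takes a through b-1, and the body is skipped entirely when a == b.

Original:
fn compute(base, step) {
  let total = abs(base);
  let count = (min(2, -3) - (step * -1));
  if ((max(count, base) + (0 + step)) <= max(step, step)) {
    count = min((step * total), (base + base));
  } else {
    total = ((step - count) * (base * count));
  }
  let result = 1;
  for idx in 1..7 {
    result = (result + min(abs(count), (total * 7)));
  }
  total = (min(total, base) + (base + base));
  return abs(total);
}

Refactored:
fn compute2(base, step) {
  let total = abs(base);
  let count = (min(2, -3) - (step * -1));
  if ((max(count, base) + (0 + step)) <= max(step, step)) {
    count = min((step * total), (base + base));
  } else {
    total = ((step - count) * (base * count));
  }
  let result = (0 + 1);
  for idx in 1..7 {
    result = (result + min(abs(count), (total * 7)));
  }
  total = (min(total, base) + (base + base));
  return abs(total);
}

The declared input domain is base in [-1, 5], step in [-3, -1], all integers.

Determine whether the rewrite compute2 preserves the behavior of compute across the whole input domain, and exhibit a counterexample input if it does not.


Although constant usage differs, and arithmetic usage differs, 21/21 inputs agree.
verdict: equivalent


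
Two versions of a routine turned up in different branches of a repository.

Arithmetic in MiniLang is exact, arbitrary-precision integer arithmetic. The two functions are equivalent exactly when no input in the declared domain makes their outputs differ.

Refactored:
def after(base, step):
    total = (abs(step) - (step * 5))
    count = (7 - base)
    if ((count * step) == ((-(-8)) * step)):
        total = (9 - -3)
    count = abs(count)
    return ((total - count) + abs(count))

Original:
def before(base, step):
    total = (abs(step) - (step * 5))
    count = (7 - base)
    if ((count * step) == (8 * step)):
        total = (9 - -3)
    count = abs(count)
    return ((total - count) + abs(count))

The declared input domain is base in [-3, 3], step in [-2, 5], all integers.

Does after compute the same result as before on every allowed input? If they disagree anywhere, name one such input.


Although same computation, different form, 56/56 inputs agree.
verdict: equivalent


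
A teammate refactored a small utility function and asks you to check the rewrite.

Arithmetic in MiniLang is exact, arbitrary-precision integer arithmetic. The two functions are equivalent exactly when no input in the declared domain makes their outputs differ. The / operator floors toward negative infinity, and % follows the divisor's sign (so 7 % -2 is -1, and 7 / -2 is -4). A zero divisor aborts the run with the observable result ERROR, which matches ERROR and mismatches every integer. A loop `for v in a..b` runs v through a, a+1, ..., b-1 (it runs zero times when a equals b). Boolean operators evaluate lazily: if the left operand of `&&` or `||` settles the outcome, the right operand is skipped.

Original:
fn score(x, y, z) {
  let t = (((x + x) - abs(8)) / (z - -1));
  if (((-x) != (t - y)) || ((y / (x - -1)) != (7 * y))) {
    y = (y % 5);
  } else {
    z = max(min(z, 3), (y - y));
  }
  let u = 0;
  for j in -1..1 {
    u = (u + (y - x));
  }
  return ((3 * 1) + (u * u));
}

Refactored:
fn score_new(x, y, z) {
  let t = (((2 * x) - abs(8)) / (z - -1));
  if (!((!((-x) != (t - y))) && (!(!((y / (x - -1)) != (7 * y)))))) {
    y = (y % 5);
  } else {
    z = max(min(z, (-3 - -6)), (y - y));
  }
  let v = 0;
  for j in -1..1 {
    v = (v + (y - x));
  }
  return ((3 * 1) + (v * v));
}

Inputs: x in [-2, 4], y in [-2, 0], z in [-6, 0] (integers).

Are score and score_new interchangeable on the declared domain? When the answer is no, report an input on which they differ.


These are not equivalent — on x=2, y=-2, z=0 the outputs split (7 vs 67).
score: t becomes -4; next (((-x) != (t - y)) || ((y / (x - -1)) != (7 * y))) evaluates to true; next y becomes 3; next u becomes 0; next at j=-1:; next u becomes 1; next at j=0:; next u becomes 2; next final value 7
score_new: t becomes -4; next (!((!((-x) != (t - y))) && (!(!((y / (x - -1)) != (7 * y)))))) evaluates to false; next z becomes 0; next v becomes 0; next at j=-1:; next v becomes -4; next at j=0:; next v becomes -8; next final value 67
verdict: not equivalent; witness: x=2, y=-2, z=0


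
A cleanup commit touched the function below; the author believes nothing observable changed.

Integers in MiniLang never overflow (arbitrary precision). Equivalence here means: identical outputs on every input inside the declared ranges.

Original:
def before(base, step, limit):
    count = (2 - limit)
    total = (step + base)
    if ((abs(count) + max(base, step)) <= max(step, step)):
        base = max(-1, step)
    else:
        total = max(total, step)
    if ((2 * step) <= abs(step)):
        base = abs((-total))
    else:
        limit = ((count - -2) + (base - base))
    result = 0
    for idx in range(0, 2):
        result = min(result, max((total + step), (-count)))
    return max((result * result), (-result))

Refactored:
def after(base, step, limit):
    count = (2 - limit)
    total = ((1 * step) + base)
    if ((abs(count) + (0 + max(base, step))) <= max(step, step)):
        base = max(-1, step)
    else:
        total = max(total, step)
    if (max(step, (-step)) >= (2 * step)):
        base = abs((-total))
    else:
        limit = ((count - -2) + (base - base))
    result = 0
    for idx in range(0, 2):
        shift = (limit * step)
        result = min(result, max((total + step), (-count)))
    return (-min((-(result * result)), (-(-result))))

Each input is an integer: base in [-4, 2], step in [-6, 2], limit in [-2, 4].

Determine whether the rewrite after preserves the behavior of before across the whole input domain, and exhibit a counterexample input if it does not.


Behavior is preserved: although comparison usage differs; also min/max/abs usage differs; also arithmetic usage differs; also constant usage differs; also local variable names differ; also statement counts differ, the outputs never diverge.
One worked example (base=0, step=0, limit=1) — before: count=1, then total=0, then ((abs(count) + max(base, step)) <= max(step, step)) is false, then total=0, then ((2 * step) <= abs(step)) is true, then base=0, then result=0, then (idx=0), then result=0, then (idx=1), then result=0, then returns 0; after: count=1, then total=0, then ((abs(count) + (0 + max(base, step))) <= max(step, step)) is false, then total=0, then (max(step, (-step)) >= (2 * step)) is true, then base=0, then result=0, then (idx=0), then shift=0, then result=0, then (idx=1), then shift=0, then result=0, then returns 0; agreement on 0.
An exhaustive pass over the 441 declared inputs shows identical outputs.
verdict: equivalent


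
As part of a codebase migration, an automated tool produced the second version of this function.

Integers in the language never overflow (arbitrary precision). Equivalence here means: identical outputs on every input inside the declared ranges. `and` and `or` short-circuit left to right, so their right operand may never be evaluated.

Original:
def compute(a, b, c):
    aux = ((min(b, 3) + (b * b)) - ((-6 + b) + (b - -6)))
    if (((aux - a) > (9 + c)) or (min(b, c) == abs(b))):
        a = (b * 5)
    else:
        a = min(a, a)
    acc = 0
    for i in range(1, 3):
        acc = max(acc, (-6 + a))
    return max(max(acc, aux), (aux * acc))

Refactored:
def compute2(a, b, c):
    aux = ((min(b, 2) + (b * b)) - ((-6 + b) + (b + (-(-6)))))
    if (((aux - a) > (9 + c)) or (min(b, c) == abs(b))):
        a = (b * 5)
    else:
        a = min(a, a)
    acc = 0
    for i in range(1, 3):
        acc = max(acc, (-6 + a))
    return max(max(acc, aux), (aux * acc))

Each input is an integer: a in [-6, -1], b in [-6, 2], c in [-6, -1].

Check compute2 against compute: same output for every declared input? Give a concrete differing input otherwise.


The edit looks behavioral (`3` became `2`), but over these ranges it never changes the outcome.
Spot check at a=-2, b=-3, c=-1 — compute: aux = 12; (((aux - a) > (9 + c)) or (min(b, c) == abs(b))) -> true; a = -15; acc = 0; [i=1]; acc = 0; [i=2]; acc = 0; return 12. compute2: aux = 12; (((aux - a) > (9 + c)) or (min(b, c) == abs(b))) -> true; a = -15; acc = 0; [i=1]; acc = 0; [i=2]; acc = 0; return 12. Both give 12.
Every one of the 324 inputs gives matching results.
verdict: equivalent


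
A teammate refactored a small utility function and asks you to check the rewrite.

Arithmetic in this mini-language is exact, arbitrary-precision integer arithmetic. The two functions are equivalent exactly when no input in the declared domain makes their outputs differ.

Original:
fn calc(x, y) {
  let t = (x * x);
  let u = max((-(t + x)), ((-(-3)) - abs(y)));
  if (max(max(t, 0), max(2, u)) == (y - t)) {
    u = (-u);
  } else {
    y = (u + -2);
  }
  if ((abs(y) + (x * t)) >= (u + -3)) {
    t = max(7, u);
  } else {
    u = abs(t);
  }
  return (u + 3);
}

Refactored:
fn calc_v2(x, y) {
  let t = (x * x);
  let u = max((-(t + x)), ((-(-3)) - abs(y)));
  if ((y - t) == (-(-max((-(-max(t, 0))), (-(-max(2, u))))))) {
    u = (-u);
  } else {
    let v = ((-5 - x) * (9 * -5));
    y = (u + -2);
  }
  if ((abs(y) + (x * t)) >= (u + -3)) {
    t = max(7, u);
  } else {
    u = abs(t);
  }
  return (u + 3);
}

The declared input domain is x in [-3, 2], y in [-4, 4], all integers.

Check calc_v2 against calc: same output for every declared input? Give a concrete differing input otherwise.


Side by side, the visible changes include: local variable names differ, statement counts differ, constant usage differs, arithmetic usage differs.
As a probe, take x=0, y=1: calc runs t becomes 0; next u becomes 2; next (max(max(t, 0), max(2, u)) == (y - t)) evaluates to false; next y becomes 0; next ((abs(y) + (x * t)) >= (u + -3)) evaluates to true; next t becomes 7; next final value 5; calc_v2 runs t becomes 0; next u becomes 2; next ((y - t) == (-(-max((-(-max(t, 0))), (-(-max(2, u))))))) evaluates to false; next v becomes 225; next y becomes 0; next ((abs(y) + (x * t)) >= (u + -3)) evaluates to true; next t becomes 7; next final value 5; both end at 5.
Checked all 54 inputs in the declared domain: the outputs agree on every one.
verdict: equivalent


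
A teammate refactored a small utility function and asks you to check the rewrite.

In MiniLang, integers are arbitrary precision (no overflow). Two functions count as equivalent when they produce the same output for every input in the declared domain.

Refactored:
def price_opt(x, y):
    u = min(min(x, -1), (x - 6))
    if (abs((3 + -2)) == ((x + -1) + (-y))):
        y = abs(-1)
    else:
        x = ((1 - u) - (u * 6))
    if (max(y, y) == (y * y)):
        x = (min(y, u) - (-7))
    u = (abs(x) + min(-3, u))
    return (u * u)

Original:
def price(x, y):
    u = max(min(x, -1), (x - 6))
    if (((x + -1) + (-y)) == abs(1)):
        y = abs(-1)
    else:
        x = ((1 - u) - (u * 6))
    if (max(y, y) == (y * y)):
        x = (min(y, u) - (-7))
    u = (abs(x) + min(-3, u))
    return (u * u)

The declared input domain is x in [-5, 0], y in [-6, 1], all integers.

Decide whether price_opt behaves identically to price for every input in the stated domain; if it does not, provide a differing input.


At x=-5, y=-6: price gives 961, price_opt gives 4489.
verdict: not equivalent; witness: x=-5, y=-6


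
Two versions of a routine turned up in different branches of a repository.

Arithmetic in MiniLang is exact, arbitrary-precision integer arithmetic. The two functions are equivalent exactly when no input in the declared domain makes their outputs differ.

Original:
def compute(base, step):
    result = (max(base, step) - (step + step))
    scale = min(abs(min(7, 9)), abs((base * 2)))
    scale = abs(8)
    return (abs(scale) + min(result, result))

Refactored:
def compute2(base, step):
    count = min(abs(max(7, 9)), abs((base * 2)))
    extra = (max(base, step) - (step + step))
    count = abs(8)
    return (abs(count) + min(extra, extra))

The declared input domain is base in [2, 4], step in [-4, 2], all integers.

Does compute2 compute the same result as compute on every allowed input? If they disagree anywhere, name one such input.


The one real change (`min(7, 9)` became `max(7, 9)`) has no effect anywhere in the declared ranges.
Tracing base=4, step=-2: compute: result becomes 8; next scale becomes 7; next scale becomes 8; next final value 16 | compute2: count becomes 8; next extra becomes 8; next count becomes 8; next final value 16 — matching result 16.
An exhaustive pass over the 21 declared inputs shows identical outputs.
verdict: equivalent


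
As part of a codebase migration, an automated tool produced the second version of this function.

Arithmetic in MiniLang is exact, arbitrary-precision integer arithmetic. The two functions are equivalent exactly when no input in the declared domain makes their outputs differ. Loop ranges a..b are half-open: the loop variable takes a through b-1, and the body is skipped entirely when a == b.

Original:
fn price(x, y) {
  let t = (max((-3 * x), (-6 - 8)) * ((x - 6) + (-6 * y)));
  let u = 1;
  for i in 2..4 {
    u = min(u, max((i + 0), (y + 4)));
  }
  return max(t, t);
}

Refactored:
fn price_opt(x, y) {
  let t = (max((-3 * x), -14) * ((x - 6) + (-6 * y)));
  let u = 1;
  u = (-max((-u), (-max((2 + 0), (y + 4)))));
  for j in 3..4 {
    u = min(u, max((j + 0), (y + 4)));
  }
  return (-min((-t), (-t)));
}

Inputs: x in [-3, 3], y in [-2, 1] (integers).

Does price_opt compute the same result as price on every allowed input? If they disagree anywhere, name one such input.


The two versions differ — the changes include min/max/abs usage differs, and loop structure differs, and local variable names differ, and arithmetic usage differs, and statement counts differ, and constant usage differs.
As a probe, take x=-3, y=-1: price runs t=-27, then u=1, then (i=2), then u=1, then (i=3), then u=1, then returns -27; price_opt runs t=-27, then u=1, then u=1, then (j=3), then u=1, then returns -27; both end at -27.
Checked all 28 inputs in the declared domain: the outputs agree on every one.
verdict: equivalent


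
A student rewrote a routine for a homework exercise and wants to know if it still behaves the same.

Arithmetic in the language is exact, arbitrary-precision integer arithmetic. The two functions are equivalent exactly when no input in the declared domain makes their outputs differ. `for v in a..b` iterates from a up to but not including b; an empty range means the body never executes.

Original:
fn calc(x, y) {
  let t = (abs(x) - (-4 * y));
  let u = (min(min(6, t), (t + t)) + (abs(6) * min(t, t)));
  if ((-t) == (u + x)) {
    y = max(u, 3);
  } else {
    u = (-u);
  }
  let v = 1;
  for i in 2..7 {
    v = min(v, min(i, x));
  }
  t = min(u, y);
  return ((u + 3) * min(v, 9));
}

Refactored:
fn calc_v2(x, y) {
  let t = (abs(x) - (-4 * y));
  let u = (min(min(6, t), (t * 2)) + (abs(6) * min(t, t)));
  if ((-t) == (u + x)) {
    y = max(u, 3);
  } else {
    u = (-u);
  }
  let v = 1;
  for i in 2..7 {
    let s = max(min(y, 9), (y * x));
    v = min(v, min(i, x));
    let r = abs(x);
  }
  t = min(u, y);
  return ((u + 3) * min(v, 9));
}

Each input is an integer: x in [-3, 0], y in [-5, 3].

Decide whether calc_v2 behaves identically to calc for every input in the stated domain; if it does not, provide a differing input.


The two versions differ — the changes include constant usage differs; min/max/abs usage differs; statement counts differ; arithmetic usage differs; local variable names differ.
As a probe, take x=-2, y=-5: calc runs t=-18, then u=-144, then ((-t) == (u + x)) is false, then u=144, then v=1, then (i=2), then v=-2, then (i=3), then v=-2, then (i=4), then v=-2, then (i=5), then v=-2, then (i=6), then v=-2, then t=-5, then returns -294; calc_v2 runs t=-18, then u=-144, then ((-t) == (u + x)) is false, then u=144, then v=1, then (i=2), then s=10, then v=-2, then r=2, then (i=3), then s=10, then v=-2, then r=2, then (i=4), then s=10, then v=-2, then r=2, then (i=5), then s=10, then v=-2, then r=2, then (i=6), then s=10, then v=-2, then r=2, then t=-5, then returns -294; both end at -294.
Checked all 36 inputs in the declared domain: the outputs agree on every one.
verdict: equivalent
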